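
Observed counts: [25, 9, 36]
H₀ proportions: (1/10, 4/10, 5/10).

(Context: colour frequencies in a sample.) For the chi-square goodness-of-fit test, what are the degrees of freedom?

df = k − 1 = 3 − 1 = 2

degrees of freedom = 2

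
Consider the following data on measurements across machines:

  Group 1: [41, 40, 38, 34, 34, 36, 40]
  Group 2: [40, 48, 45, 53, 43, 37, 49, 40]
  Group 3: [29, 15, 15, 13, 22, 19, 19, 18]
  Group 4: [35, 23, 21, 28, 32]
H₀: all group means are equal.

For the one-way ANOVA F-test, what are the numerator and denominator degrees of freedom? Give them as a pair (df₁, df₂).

degrees of freedom = [3, 24]

k = 4 groups, N = 28 total
df = (k−1, N−k) = (4−1, 28−4) = (3, 24)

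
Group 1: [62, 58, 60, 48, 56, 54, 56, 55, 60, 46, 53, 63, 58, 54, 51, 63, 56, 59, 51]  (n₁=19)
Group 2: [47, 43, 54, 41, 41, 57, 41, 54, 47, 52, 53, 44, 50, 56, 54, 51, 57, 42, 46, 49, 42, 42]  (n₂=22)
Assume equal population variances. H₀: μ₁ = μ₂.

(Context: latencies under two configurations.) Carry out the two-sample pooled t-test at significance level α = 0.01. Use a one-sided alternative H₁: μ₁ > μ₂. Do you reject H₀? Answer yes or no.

x̄₁=55.947, s₁=4.801, n₁=19
x̄₂=48.318, s₂=5.727, n₂=22
s_p² = [18·4.801² + 21·5.727²]/39 = 28.3005
SE = √(s_p²·(1/19+1/22)) = 1.6661
t = (55.947−48.318)/1.6661 = 4.5791
df = 39
p-value (one-sided, H₁ greater) = 0.00002
At α=0.01: p < α → reject H₀

reject H₀: yes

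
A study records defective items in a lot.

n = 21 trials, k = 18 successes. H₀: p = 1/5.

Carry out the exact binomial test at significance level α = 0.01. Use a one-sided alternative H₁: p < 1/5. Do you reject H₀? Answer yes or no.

reject H₀: no

Exact binomial: n=21, k=18, p₀=1/5=0.2000
P(X≤18) from Σ C(n,i)·p₀^i·(1−p₀)^(n−i)
p-value (one-sided, H₁ less) = 1.00000
At α=0.01: p ≥ α → fail to reject H₀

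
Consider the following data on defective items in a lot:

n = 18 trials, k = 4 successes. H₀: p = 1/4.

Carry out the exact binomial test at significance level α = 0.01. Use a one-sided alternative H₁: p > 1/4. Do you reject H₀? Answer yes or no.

reject H₀: no

Exact binomial: n=18, k=4, p₀=1/4=0.2500
P(X≥4) from Σ C(n,i)·p₀^i·(1−p₀)^(n−i)
p-value (one-sided, H₁ greater) = 0.69431
At α=0.01: p ≥ α → fail to reject H₀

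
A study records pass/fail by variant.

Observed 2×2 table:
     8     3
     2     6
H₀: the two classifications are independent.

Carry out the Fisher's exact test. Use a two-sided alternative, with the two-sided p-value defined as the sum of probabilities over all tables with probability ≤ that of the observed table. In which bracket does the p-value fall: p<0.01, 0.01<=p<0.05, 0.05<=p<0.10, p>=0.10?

p-value bracket: 0.05<=p<0.10

Margins: r₁=11, r₂=8, c₁=10, c₂=9, n=19
p_obs = C(11,8)·C(8,2)/C(19,10); sum pmf over tables with pmf ≤ p_obs
p-value (two-sided) = 0.06978
→ bracket: 0.05<=p<0.10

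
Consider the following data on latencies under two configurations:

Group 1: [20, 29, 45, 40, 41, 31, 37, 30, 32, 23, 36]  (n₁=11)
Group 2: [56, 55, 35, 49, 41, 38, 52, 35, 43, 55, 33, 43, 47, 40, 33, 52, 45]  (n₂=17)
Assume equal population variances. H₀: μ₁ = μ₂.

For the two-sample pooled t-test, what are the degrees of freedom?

df = n₁ + n₂ − 2 = 11 + 17 − 2 = 26

degrees of freedom = 26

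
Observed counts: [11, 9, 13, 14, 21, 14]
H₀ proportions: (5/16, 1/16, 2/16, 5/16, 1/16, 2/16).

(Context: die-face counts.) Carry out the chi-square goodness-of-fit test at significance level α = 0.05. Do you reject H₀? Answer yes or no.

n = 82; E_i = n·p_i = [25.62, 5.12, 10.25, 25.62, 5.12, 10.25]
χ² = (11−25.62)²/25.62 + (9−5.12)²/5.12 + (13−10.25)²/10.25 + (14−25.62)²/25.62 + (21−5.12)²/5.12 + (14−10.25)²/10.25 = 67.8341
df = 5
p-value (upper-tail) = 0.00000
At α=0.05: p < α → reject H₀

reject H₀: yes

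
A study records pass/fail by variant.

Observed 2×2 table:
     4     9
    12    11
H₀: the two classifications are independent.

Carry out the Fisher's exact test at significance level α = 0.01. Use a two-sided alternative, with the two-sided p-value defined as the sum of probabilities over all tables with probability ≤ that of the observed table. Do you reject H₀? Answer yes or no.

reject H₀: no

Margins: r₁=13, r₂=23, c₁=16, c₂=20, n=36
p_obs = C(13,4)·C(23,12)/C(36,16); sum pmf over tables with pmf ≤ p_obs
p-value (two-sided) = 0.30135
At α=0.01: p ≥ α → fail to reject H₀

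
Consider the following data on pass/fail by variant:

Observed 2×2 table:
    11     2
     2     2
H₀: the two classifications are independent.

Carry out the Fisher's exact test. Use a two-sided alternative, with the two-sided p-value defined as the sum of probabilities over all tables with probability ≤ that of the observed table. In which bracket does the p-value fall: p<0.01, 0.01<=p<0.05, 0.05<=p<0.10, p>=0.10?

p-value bracket: p>=0.10

Margins: r₁=13, r₂=4, c₁=13, c₂=4, n=17
p_obs = C(13,11)·C(4,2)/C(17,13); sum pmf over tables with pmf ≤ p_obs
p-value (two-sided) = 0.21891
→ bracket: p>=0.10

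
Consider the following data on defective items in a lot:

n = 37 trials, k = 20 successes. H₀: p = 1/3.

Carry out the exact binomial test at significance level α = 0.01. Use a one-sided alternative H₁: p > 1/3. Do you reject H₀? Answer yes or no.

reject H₀: yes

Exact binomial: n=37, k=20, p₀=1/3=0.3333
P(X≥20) from Σ C(n,i)·p₀^i·(1−p₀)^(n−i)
p-value (one-sided, H₁ greater) = 0.00749
At α=0.01: p < α → reject H₀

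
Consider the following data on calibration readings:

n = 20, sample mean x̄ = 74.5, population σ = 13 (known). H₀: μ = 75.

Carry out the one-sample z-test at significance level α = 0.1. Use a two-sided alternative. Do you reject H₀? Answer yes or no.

reject H₀: no

SE = σ/√n = 13/√20 = 2.9069
z = (x̄−μ₀)/SE = (74.5−75)/2.9069 = -0.1720
p-value (two-sided) = 0.86343
At α=0.1: p ≥ α → fail to reject H₀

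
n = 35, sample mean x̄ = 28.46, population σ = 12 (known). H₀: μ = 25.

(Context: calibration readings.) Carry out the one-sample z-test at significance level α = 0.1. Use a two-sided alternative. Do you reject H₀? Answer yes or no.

reject H₀: yes

SE = σ/√n = 12/√35 = 2.0284
z = (x̄−μ₀)/SE = (28.46−25)/2.0284 = 1.7058
p-value (two-sided) = 0.08804
At α=0.1: p < α → reject H₀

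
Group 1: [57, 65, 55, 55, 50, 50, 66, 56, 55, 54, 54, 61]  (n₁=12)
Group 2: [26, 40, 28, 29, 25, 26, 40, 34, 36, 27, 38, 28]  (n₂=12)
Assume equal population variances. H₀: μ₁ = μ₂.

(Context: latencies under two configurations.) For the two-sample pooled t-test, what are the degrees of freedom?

degrees of freedom = 22

df = n₁ + n₂ − 2 = 12 + 12 − 2 = 22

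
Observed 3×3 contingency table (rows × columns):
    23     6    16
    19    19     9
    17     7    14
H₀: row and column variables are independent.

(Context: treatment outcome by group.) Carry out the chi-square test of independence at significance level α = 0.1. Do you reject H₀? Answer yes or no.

reject H₀: yes

Row totals [45, 47, 38], col totals [59, 32, 39], n=130
χ² = (23−20.42)²/20.42 + (6−11.08)²/11.08 + (16−13.50)²/13.50 + (19−21.33)²/21.33 + (19−11.57)²/11.57 + (9−14.10)²/14.10 + (17−17.25)²/17.25 + (7−9.35)²/9.35 + (14−11.40)²/11.40 = 11.1759
df = 4
p-value (upper-tail) = 0.02466
At α=0.1: p < α → reject H₀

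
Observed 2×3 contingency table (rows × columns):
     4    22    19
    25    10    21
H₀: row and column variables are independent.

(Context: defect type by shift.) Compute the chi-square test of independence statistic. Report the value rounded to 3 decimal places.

Row totals [45, 56], col totals [29, 32, 40], n=101
χ² = (4−12.92)²/12.92 + (22−14.26)²/14.26 + (19−17.82)²/17.82 + (25−16.08)²/16.08 + (10−17.74)²/17.74 + (21−22.18)²/22.18 = 18.8323
df = 2

test statistic = 18.832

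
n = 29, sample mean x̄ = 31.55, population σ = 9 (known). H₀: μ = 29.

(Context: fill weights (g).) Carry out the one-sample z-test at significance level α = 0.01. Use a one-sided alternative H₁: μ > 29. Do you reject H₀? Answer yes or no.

SE = σ/√n = 9/√29 = 1.6713
z = (x̄−μ₀)/SE = (31.55−29)/1.6713 = 1.5258
p-value (one-sided, H₁ greater) = 0.06353
At α=0.01: p ≥ α → fail to reject H₀

reject H₀: no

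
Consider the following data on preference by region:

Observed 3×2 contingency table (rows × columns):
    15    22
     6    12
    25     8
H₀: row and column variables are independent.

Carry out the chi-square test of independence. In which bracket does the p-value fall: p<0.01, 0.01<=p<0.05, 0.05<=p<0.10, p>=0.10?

p-value bracket: p<0.01

Row totals [37, 18, 33], col totals [46, 42], n=88
χ² = (15−19.34)²/19.34 + (22−17.66)²/17.66 + (6−9.41)²/9.41 + (12−8.59)²/8.59 + (25−17.25)²/17.25 + (8−15.75)²/15.75 = 11.9247
df = 2
p-value (upper-tail) = 0.00257
→ bracket: p<0.01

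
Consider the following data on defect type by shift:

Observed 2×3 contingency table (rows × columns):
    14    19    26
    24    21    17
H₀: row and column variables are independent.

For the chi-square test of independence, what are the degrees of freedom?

degrees of freedom = 2

df = (r−1)(c−1) = (2−1)·(3−1) = 2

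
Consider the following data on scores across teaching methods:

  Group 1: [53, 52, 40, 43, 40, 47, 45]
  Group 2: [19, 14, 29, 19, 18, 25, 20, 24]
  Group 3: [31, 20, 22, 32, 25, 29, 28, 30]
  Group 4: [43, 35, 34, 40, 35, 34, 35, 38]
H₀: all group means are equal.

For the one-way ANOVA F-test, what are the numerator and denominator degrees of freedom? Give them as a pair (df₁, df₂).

degrees of freedom = [3, 27]

k = 4 groups, N = 31 total
df = (k−1, N−k) = (4−1, 31−4) = (3, 27)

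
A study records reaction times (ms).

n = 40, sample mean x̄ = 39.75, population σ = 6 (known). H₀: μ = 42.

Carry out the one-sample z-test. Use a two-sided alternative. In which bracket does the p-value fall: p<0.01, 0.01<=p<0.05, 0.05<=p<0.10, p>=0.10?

SE = σ/√n = 6/√40 = 0.9487
z = (x̄−μ₀)/SE = (39.75−42)/0.9487 = -2.3717
p-value (two-sided) = 0.01771
→ bracket: 0.01<=p<0.05

p-value bracket: 0.01<=p<0.05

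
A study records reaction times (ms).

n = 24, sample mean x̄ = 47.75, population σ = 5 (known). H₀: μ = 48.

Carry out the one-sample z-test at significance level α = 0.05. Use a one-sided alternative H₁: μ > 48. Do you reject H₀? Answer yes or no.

reject H₀: no

SE = σ/√n = 5/√24 = 1.0206
z = (x̄−μ₀)/SE = (47.75−48)/1.0206 = -0.2449
p-value (one-sided, H₁ greater) = 0.59675
At α=0.05: p ≥ α → fail to reject H₀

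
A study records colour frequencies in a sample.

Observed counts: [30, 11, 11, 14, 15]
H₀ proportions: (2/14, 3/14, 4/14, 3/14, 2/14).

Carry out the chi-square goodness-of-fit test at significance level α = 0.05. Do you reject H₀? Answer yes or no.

n = 81; E_i = n·p_i = [11.57, 17.36, 23.14, 17.36, 11.57]
χ² = (30−11.57)²/11.57 + (11−17.36)²/17.36 + (11−23.14)²/23.14 + (14−17.36)²/17.36 + (15−11.57)²/11.57 = 39.7140
df = 4
p-value (upper-tail) = 0.00000
At α=0.05: p < α → reject H₀

reject H₀: yes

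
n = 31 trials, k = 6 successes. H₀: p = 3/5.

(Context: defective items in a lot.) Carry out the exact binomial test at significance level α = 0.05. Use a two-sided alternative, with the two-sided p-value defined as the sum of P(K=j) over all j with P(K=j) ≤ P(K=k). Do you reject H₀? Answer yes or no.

Exact binomial: n=31, k=6, p₀=3/5=0.6000
P(X=j) = C(n,j)·p₀^j·(1−p₀)^(n−j); p = Σ P(X=j) over j with P(X=j) ≤ P(X=6)
p-value (two-sided) = 0.00001
At α=0.05: p < α → reject H₀

reject H₀: yes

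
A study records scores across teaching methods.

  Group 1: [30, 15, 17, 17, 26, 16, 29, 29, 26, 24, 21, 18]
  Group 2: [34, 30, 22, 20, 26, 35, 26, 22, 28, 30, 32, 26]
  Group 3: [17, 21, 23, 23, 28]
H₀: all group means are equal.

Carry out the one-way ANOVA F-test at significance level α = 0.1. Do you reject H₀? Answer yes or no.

Group means [22.33, 27.58, 22.40], grand mean 24.517
SSB = Σnᵢ(x̄ᵢ−x̄)² = 192.458; SSW = ΣΣ(x−x̄ᵢ)² = 666.783
MSB = 192.458/2 = 96.2290; MSW = 666.783/26 = 25.6455
F = MSB/MSW = 3.7523
df = (2, 26)
p-value (upper-tail) = 0.03701
At α=0.1: p < α → reject H₀

reject H₀: yes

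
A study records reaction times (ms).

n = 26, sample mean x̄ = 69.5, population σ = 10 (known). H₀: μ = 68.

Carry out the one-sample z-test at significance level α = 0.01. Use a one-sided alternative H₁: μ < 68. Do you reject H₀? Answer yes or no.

SE = σ/√n = 10/√26 = 1.9612
z = (x̄−μ₀)/SE = (69.5−68)/1.9612 = 0.7649
p-value (one-sided, H₁ less) = 0.77782
At α=0.01: p ≥ α → fail to reject H₀

reject H₀: no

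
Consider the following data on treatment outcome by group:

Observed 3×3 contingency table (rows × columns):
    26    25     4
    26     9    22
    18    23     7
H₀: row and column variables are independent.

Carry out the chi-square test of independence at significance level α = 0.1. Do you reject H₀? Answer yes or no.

Row totals [55, 57, 48], col totals [70, 57, 33], n=160
χ² = (26−24.06)²/24.06 + (25−19.59)²/19.59 + (4−11.34)²/11.34 + (26−24.94)²/24.94 + (9−20.31)²/20.31 + (22−11.76)²/11.76 + (18−21.00)²/21.00 + (23−17.10)²/17.10 + (7−9.90)²/9.90 = 24.9819
df = 4
p-value (upper-tail) = 0.00005
At α=0.1: p < α → reject H₀

reject H₀: yes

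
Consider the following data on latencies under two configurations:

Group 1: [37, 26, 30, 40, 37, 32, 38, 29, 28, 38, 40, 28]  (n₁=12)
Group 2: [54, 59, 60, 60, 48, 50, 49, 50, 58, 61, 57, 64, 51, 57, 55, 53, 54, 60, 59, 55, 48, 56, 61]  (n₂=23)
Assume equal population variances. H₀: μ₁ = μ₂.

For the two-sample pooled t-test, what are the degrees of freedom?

degrees of freedom = 33

df = n₁ + n₂ − 2 = 12 + 23 − 2 = 33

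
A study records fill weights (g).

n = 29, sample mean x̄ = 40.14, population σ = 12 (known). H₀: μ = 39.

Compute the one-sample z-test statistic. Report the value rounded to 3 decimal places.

SE = σ/√n = 12/√29 = 2.2283
z = (x̄−μ₀)/SE = (40.14−39)/2.2283 = 0.5116

test statistic = 0.512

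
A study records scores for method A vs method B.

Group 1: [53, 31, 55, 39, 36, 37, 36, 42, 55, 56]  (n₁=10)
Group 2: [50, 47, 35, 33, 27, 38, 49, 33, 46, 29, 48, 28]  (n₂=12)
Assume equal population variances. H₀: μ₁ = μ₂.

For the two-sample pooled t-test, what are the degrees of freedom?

df = n₁ + n₂ − 2 = 10 + 12 − 2 = 20

degrees of freedom = 20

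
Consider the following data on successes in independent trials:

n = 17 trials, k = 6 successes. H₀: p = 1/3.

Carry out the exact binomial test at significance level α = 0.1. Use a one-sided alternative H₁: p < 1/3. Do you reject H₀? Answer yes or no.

reject H₀: no

Exact binomial: n=17, k=6, p₀=1/3=0.3333
P(X≤6) from Σ C(n,i)·p₀^i·(1−p₀)^(n−i)
p-value (one-sided, H₁ less) = 0.67393
At α=0.1: p ≥ α → fail to reject H₀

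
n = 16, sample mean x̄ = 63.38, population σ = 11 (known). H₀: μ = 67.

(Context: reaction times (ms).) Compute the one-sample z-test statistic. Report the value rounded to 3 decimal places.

test statistic = -1.316

SE = σ/√n = 11/√16 = 2.7500
z = (x̄−μ₀)/SE = (63.38−67)/2.7500 = -1.3164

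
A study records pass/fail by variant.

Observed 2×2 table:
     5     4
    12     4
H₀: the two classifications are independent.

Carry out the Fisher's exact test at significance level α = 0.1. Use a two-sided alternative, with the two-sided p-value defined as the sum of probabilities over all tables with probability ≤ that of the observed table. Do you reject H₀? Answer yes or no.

reject H₀: no

Margins: r₁=9, r₂=16, c₁=17, c₂=8, n=25
p_obs = C(9,5)·C(16,12)/C(25,17); sum pmf over tables with pmf ≤ p_obs
p-value (two-sided) = 0.39422
At α=0.1: p ≥ α → fail to reject H₀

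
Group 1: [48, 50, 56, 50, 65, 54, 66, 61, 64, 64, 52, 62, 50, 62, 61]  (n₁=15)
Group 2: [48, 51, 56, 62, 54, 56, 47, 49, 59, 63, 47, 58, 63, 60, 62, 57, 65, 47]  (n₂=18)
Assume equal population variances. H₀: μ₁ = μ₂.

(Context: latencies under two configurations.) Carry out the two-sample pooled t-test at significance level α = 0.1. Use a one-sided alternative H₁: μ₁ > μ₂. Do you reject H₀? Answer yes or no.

reject H₀: no

x̄₁=57.667, s₁=6.444, n₁=15
x̄₂=55.778, s₂=6.255, n₂=18
s_p² = [14·6.444² + 17·6.255²]/31 = 40.2079
SE = √(s_p²·(1/15+1/18)) = 2.2168
t = (57.667−55.778)/2.2168 = 0.8521
df = 31
p-value (one-sided, H₁ greater) = 0.20035
At α=0.1: p ≥ α → fail to reject H₀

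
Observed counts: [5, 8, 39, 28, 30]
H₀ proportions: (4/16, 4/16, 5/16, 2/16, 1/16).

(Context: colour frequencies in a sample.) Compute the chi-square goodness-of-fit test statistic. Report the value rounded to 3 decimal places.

n = 110; E_i = n·p_i = [27.50, 27.50, 34.38, 13.75, 6.88]
χ² = (5−27.50)²/27.50 + (8−27.50)²/27.50 + (39−34.38)²/34.38 + (28−13.75)²/13.75 + (30−6.88)²/6.88 = 125.4109
df = 4

test statistic = 125.411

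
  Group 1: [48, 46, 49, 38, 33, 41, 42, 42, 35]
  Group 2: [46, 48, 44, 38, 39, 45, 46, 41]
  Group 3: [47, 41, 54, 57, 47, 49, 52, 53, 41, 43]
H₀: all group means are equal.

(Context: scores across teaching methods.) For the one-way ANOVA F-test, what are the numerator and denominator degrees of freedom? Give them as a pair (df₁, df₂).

k = 3 groups, N = 27 total
df = (k−1, N−k) = (3−1, 27−3) = (2, 24)

degrees of freedom = [2, 24]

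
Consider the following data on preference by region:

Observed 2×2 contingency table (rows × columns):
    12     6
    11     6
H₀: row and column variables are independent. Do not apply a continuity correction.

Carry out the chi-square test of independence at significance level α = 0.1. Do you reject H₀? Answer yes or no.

Row totals [18, 17], col totals [23, 12], n=35
χ² = (12−11.83)²/11.83 + (6−6.17)²/6.17 + (11−11.17)²/11.17 + (6−5.83)²/5.83 = 0.0149
df = 1
p-value (upper-tail) = 0.90279
At α=0.1: p ≥ α → fail to reject H₀

reject H₀: no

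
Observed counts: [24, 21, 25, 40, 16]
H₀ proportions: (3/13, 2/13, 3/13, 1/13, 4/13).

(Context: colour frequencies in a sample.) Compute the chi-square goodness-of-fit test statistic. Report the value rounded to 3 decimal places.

n = 126; E_i = n·p_i = [29.08, 19.38, 29.08, 9.69, 38.77]
χ² = (24−29.08)²/29.08 + (21−19.38)²/19.38 + (25−29.08)²/29.08 + (40−9.69)²/9.69 + (16−38.77)²/38.77 = 109.7368
df = 4

test statistic = 109.737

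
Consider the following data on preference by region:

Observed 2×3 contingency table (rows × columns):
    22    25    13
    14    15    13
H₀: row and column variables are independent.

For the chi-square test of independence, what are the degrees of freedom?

degrees of freedom = 2

df = (r−1)(c−1) = (2−1)·(3−1) = 2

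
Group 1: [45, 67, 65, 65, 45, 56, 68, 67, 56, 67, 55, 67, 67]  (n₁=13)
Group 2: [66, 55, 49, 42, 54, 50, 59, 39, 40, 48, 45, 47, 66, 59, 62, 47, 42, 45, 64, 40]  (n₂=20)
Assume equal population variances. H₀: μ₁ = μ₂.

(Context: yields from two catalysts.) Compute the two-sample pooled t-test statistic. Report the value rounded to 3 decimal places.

x̄₁=60.769, s₁=8.457, n₁=13
x̄₂=50.950, s₂=9.058, n₂=20
s_p² = [12·8.457² + 19·9.058²]/31 = 77.9761
SE = √(s_p²·(1/13+1/20)) = 3.1459
t = (60.769−50.950)/3.1459 = 3.1212
df = 31

test statistic = 3.121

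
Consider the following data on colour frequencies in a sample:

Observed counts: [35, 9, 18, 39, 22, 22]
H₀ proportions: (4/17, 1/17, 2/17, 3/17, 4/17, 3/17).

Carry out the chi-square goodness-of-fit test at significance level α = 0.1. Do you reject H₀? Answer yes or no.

reject H₀: yes

n = 145; E_i = n·p_i = [34.12, 8.53, 17.06, 25.59, 34.12, 25.59]
χ² = (35−34.12)²/34.12 + (9−8.53)²/8.53 + (18−17.06)²/17.06 + (39−25.59)²/25.59 + (22−34.12)²/34.12 + (22−25.59)²/25.59 = 11.9374
df = 5
p-value (upper-tail) = 0.03566
At α=0.1: p < α → reject H₀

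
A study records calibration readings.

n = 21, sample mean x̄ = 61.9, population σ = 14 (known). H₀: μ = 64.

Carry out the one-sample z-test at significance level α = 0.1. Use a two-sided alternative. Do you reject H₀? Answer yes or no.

reject H₀: no

SE = σ/√n = 14/√21 = 3.0551
z = (x̄−μ₀)/SE = (61.9−64)/3.0551 = -0.6874
p-value (two-sided) = 0.49184
At α=0.1: p ≥ α → fail to reject H₀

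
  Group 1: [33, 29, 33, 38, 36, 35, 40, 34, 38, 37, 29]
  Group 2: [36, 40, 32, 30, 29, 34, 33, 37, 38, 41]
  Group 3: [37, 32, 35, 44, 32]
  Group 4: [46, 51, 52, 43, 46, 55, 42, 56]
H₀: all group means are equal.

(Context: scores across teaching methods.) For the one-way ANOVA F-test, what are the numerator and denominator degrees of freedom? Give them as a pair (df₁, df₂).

degrees of freedom = [3, 30]

k = 4 groups, N = 34 total
df = (k−1, N−k) = (4−1, 34−4) = (3, 30)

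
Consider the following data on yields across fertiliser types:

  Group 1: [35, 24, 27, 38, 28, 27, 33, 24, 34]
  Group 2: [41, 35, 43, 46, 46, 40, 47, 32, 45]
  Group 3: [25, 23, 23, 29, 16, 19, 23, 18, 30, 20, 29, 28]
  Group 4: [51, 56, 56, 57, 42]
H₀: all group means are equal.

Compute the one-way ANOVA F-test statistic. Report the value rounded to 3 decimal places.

Group means [30.00, 41.67, 23.58, 52.40], grand mean 34.000
SSB = Σnᵢ(x̄ᵢ−x̄)² = 3667.883; SSW = ΣΣ(x−x̄ᵢ)² = 830.117
MSB = 3667.883/3 = 1222.6278; MSW = 830.117/31 = 26.7780
F = MSB/MSW = 45.6580
df = (3, 31)

test statistic = 45.658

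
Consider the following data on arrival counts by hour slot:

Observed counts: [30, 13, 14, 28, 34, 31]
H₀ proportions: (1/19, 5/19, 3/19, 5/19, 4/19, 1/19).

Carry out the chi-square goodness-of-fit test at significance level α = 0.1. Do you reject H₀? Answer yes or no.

n = 150; E_i = n·p_i = [7.89, 39.47, 23.68, 39.47, 31.58, 7.89]
χ² = (30−7.89)²/7.89 + (13−39.47)²/39.47 + (14−23.68)²/23.68 + (28−39.47)²/39.47 + (34−31.58)²/31.58 + (31−7.89)²/7.89 = 154.7516
df = 5
p-value (upper-tail) = 0.00000
At α=0.1: p < α → reject H₀

reject H₀: yes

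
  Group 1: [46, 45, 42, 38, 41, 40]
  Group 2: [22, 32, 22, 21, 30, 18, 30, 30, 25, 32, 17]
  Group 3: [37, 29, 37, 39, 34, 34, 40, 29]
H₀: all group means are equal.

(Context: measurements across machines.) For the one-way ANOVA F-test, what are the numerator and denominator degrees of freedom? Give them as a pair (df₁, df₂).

degrees of freedom = [2, 22]

k = 3 groups, N = 25 total
df = (k−1, N−k) = (3−1, 25−3) = (2, 22)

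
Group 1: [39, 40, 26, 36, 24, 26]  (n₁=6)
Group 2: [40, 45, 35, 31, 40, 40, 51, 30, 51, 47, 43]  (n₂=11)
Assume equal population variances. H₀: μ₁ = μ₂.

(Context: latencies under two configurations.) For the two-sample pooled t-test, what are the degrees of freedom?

df = n₁ + n₂ − 2 = 6 + 11 − 2 = 15

degrees of freedom = 15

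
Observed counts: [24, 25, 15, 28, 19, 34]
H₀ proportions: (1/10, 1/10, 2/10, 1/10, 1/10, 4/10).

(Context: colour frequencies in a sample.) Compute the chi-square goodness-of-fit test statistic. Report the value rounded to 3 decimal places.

test statistic = 44.483

n = 145; E_i = n·p_i = [14.50, 14.50, 29.00, 14.50, 14.50, 58.00]
χ² = (24−14.50)²/14.50 + (25−14.50)²/14.50 + (15−29.00)²/29.00 + (28−14.50)²/14.50 + (19−14.50)²/14.50 + (34−58.00)²/58.00 = 44.4828
df = 5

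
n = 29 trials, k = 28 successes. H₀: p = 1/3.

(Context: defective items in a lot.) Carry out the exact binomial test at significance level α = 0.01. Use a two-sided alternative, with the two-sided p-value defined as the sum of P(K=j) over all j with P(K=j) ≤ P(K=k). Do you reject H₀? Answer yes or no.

Exact binomial: n=29, k=28, p₀=1/3=0.3333
P(X=j) = C(n,j)·p₀^j·(1−p₀)^(n−j); p = Σ P(X=j) over j with P(X=j) ≤ P(X=28)
p-value (two-sided) = 0.00000
At α=0.01: p < α → reject H₀

reject H₀: yes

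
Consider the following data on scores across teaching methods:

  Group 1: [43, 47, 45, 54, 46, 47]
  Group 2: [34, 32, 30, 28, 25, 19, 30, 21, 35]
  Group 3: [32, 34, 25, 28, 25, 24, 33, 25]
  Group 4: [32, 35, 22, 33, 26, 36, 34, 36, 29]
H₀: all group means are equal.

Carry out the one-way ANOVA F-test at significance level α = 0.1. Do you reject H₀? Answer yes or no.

Group means [47.00, 28.22, 28.25, 31.44], grand mean 32.656
SSB = Σnᵢ(x̄ᵢ−x̄)² = 1579.941; SSW = ΣΣ(x−x̄ᵢ)² = 625.278
MSB = 1579.941/3 = 526.6470; MSW = 625.278/28 = 22.3313
F = MSB/MSW = 23.5833
df = (3, 28)
p-value (upper-tail) = 0.00000
At α=0.1: p < α → reject H₀

reject H₀: yes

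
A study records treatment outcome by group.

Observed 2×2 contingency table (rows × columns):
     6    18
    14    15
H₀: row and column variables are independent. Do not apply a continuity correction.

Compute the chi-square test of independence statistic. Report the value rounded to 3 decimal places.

Row totals [24, 29], col totals [20, 33], n=53
χ² = (6−9.06)²/9.06 + (18−14.94)²/14.94 + (14−10.94)²/10.94 + (15−18.06)²/18.06 = 3.0280
df = 1

test statistic = 3.028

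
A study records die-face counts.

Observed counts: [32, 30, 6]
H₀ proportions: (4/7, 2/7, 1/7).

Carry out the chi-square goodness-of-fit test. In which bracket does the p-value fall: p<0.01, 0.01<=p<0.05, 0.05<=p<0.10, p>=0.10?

n = 68; E_i = n·p_i = [38.86, 19.43, 9.71]
χ² = (32−38.86)²/38.86 + (30−19.43)²/19.43 + (6−9.71)²/9.71 = 8.3824
df = 2
p-value (upper-tail) = 0.01513
→ bracket: 0.01<=p<0.05

p-value bracket: 0.01<=p<0.05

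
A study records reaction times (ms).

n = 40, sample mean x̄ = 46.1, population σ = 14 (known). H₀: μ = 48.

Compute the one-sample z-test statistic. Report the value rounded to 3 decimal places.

SE = σ/√n = 14/√40 = 2.2136
z = (x̄−μ₀)/SE = (46.1−48)/2.2136 = -0.8583

test statistic = -0.858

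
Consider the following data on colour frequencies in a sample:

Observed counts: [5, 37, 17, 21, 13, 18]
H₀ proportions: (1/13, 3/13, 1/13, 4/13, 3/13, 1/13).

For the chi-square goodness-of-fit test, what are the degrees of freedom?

degrees of freedom = 5

df = k − 1 = 6 − 1 = 5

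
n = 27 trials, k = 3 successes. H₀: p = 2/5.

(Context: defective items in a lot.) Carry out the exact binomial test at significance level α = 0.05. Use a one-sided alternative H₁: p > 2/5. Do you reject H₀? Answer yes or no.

Exact binomial: n=27, k=3, p₀=2/5=0.4000
P(X≥3) from Σ C(n,i)·p₀^i·(1−p₀)^(n−i)
p-value (one-sided, H₁ greater) = 0.99982
At α=0.05: p ≥ α → fail to reject H₀

reject H₀: no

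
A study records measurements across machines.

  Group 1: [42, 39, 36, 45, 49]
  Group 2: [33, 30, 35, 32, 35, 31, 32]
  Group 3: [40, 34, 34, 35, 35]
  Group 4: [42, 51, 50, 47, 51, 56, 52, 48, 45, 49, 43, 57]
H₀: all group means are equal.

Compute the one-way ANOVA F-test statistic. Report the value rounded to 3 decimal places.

Group means [42.20, 32.57, 35.60, 49.25], grand mean 41.655
SSB = Σnᵢ(x̄ᵢ−x̄)² = 1454.587; SSW = ΣΣ(x−x̄ᵢ)² = 385.964
MSB = 1454.587/3 = 484.8625; MSW = 385.964/25 = 15.4386
F = MSB/MSW = 31.4059
df = (3, 25)

test statistic = 31.406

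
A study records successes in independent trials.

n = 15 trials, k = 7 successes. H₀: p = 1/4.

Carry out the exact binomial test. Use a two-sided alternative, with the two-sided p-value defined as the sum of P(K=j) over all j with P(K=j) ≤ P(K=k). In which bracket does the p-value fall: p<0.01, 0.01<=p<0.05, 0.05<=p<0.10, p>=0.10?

Exact binomial: n=15, k=7, p₀=1/4=0.2500
P(X=j) = C(n,j)·p₀^j·(1−p₀)^(n−j); p = Σ P(X=j) over j with P(X=j) ≤ P(X=7)
p-value (two-sided) = 0.06998
→ bracket: 0.05<=p<0.10

p-value bracket: 0.05<=p<0.10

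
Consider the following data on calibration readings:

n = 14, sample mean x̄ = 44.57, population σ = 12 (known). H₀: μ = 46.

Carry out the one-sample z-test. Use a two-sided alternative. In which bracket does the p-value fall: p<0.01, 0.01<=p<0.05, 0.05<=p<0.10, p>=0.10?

SE = σ/√n = 12/√14 = 3.2071
z = (x̄−μ₀)/SE = (44.57−46)/3.2071 = -0.4459
p-value (two-sided) = 0.65568
→ bracket: p>=0.10

p-value bracket: p>=0.10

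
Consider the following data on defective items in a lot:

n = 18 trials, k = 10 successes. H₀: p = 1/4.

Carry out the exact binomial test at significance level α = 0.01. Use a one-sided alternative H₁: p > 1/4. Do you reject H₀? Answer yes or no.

reject H₀: yes

Exact binomial: n=18, k=10, p₀=1/4=0.2500
P(X≥10) from Σ C(n,i)·p₀^i·(1−p₀)^(n−i)
p-value (one-sided, H₁ greater) = 0.00542
At α=0.01: p < α → reject H₀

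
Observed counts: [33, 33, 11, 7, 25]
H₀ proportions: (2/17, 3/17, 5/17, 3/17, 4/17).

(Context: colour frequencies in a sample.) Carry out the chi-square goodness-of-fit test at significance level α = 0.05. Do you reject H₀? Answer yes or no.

n = 109; E_i = n·p_i = [12.82, 19.24, 32.06, 19.24, 25.65]
χ² = (33−12.82)²/12.82 + (33−19.24)²/19.24 + (11−32.06)²/32.06 + (7−19.24)²/19.24 + (25−25.65)²/25.65 = 63.2277
df = 4
p-value (upper-tail) = 0.00000
At α=0.05: p < α → reject H₀

reject H₀: yes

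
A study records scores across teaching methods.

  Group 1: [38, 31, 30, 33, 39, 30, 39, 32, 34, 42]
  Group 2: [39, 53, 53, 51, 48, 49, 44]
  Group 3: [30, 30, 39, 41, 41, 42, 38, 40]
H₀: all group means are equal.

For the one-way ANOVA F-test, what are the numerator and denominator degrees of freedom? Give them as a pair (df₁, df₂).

degrees of freedom = [2, 22]

k = 3 groups, N = 25 total
df = (k−1, N−k) = (3−1, 25−3) = (2, 22)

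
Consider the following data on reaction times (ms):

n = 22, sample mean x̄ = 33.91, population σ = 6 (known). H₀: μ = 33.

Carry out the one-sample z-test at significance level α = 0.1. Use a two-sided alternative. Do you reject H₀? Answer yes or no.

reject H₀: no

SE = σ/√n = 6/√22 = 1.2792
z = (x̄−μ₀)/SE = (33.91−33)/1.2792 = 0.7114
p-value (two-sided) = 0.47685
At α=0.1: p ≥ α → fail to reject H₀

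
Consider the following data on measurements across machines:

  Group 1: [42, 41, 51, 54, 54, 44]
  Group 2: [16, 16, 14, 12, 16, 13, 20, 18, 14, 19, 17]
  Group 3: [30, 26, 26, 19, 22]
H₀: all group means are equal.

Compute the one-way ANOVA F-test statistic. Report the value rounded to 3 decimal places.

test statistic = 118.659

Group means [47.67, 15.91, 24.60], grand mean 26.545
SSB = Σnᵢ(x̄ᵢ−x̄)² = 3940.012; SSW = ΣΣ(x−x̄ᵢ)² = 315.442
MSB = 3940.012/2 = 1970.0061; MSW = 315.442/19 = 16.6022
F = MSB/MSW = 118.6591
df = (2, 19)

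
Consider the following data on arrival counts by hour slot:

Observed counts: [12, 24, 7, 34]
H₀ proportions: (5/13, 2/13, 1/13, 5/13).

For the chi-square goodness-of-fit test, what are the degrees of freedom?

degrees of freedom = 3

df = k − 1 = 4 − 1 = 3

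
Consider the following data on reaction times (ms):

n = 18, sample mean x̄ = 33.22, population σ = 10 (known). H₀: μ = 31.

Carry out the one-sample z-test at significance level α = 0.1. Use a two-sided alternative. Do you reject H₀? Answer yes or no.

reject H₀: no

SE = σ/√n = 10/√18 = 2.3570
z = (x̄−μ₀)/SE = (33.22−31)/2.3570 = 0.9419
p-value (two-sided) = 0.34626
At α=0.1: p ≥ α → fail to reject H₀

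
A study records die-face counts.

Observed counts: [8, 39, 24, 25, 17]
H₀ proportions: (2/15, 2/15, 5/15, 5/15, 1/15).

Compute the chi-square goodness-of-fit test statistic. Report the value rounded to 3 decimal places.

n = 113; E_i = n·p_i = [15.07, 15.07, 37.67, 37.67, 7.53]
χ² = (8−15.07)²/15.07 + (39−15.07)²/15.07 + (24−37.67)²/37.67 + (25−37.67)²/37.67 + (17−7.53)²/7.53 = 62.4469
df = 4

test statistic = 62.447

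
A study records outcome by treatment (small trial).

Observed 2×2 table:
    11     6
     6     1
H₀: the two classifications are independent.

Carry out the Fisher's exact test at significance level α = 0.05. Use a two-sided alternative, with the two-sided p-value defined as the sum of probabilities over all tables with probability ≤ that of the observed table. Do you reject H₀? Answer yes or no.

reject H₀: no

Margins: r₁=17, r₂=7, c₁=17, c₂=7, n=24
p_obs = C(17,11)·C(7,6)/C(24,17); sum pmf over tables with pmf ≤ p_obs
p-value (two-sided) = 0.62454
At α=0.05: p ≥ α → fail to reject H₀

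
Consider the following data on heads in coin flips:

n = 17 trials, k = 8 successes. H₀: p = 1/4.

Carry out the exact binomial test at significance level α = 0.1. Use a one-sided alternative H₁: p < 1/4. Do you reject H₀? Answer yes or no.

reject H₀: no

Exact binomial: n=17, k=8, p₀=1/4=0.2500
P(X≤8) from Σ C(n,i)·p₀^i·(1−p₀)^(n−i)
p-value (one-sided, H₁ less) = 0.98762
At α=0.1: p ≥ α → fail to reject H₀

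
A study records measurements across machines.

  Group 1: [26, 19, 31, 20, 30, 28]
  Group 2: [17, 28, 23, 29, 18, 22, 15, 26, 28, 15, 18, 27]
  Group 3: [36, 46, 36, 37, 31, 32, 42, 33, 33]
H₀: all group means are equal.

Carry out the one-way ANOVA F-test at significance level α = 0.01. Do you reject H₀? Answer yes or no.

reject H₀: yes

Group means [25.67, 22.17, 36.22], grand mean 27.630
SSB = Σnᵢ(x̄ᵢ−x̄)² = 1045.741; SSW = ΣΣ(x−x̄ᵢ)² = 642.556
MSB = 1045.741/2 = 522.8704; MSW = 642.556/24 = 26.7731
F = MSB/MSW = 19.5297
df = (2, 24)
p-value (upper-tail) = 0.00001
At α=0.01: p < α → reject H₀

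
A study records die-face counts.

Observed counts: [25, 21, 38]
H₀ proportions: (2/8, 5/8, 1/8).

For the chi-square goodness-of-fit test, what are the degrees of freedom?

degrees of freedom = 2

df = k − 1 = 3 − 1 = 2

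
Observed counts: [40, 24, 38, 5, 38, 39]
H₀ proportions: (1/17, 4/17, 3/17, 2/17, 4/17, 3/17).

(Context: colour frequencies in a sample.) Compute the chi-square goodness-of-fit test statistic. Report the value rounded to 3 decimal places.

n = 184; E_i = n·p_i = [10.82, 43.29, 32.47, 21.65, 43.29, 32.47]
χ² = (40−10.82)²/10.82 + (24−43.29)²/43.29 + (38−32.47)²/32.47 + (5−21.65)²/21.65 + (38−43.29)²/43.29 + (39−32.47)²/32.47 = 102.9520
df = 5

test statistic = 102.952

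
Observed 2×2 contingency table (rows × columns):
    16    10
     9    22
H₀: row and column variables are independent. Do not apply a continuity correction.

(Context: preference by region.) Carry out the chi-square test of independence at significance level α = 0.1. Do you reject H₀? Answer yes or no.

reject H₀: yes

Row totals [26, 31], col totals [25, 32], n=57
χ² = (16−11.40)²/11.40 + (10−14.60)²/14.60 + (9−13.60)²/13.60 + (22−17.40)²/17.40 = 6.0681
df = 1
p-value (upper-tail) = 0.01376
At α=0.1: p < α → reject H₀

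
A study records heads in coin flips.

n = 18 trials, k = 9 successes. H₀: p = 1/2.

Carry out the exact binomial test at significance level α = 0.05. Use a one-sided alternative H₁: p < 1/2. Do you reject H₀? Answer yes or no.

reject H₀: no

Exact binomial: n=18, k=9, p₀=1/2=0.5000
P(X≤9) from Σ C(n,i)·p₀^i·(1−p₀)^(n−i)
p-value (one-sided, H₁ less) = 0.59274
At α=0.05: p ≥ α → fail to reject H₀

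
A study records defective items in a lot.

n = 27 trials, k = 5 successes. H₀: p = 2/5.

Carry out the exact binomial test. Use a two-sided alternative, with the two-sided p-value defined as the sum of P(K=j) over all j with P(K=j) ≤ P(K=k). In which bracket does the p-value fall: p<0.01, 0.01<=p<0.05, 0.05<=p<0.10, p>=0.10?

p-value bracket: 0.01<=p<0.05

Exact binomial: n=27, k=5, p₀=2/5=0.4000
P(X=j) = C(n,j)·p₀^j·(1−p₀)^(n−j); p = Σ P(X=j) over j with P(X=j) ≤ P(X=5)
p-value (two-sided) = 0.02888
→ bracket: 0.01<=p<0.05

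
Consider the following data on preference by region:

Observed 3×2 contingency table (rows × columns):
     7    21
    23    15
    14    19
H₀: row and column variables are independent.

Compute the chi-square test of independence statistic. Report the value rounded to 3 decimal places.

Row totals [28, 38, 33], col totals [44, 55], n=99
χ² = (7−12.44)²/12.44 + (21−15.56)²/15.56 + (23−16.89)²/16.89 + (15−21.11)²/21.11 + (14−14.67)²/14.67 + (19−18.33)²/18.33 = 8.3223
df = 2

test statistic = 8.322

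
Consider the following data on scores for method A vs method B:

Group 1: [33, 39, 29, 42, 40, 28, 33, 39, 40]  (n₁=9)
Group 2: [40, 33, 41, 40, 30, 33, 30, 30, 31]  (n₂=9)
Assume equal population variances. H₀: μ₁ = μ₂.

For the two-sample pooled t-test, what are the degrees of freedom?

df = n₁ + n₂ − 2 = 9 + 9 − 2 = 16

degrees of freedom = 16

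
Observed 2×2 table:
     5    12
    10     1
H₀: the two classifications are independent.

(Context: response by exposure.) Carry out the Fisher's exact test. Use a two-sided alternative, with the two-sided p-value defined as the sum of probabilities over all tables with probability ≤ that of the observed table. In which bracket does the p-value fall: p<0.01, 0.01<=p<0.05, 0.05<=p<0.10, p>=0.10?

Margins: r₁=17, r₂=11, c₁=15, c₂=13, n=28
p_obs = C(17,5)·C(11,10)/C(28,15); sum pmf over tables with pmf ≤ p_obs
p-value (two-sided) = 0.00208
→ bracket: p<0.01

p-value bracket: p<0.01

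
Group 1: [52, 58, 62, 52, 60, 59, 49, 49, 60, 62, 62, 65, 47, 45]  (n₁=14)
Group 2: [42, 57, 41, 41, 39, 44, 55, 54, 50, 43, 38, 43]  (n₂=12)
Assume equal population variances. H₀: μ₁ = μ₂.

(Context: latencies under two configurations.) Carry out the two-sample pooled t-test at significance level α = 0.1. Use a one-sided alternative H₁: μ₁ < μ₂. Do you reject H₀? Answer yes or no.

reject H₀: no

x̄₁=55.857, s₁=6.597, n₁=14
x̄₂=45.583, s₂=6.612, n₂=12
s_p² = [13·6.597² + 11·6.612²]/24 = 43.6096
SE = √(s_p²·(1/14+1/12)) = 2.5979
t = (55.857−45.583)/2.5979 = 3.9547
df = 24
p-value (one-sided, H₁ less) = 0.99970
At α=0.1: p ≥ α → fail to reject H₀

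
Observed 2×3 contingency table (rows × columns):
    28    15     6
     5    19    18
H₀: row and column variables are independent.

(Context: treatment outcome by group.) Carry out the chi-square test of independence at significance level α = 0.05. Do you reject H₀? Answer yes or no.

Row totals [49, 42], col totals [33, 34, 24], n=91
χ² = (28−17.77)²/17.77 + (15−18.31)²/18.31 + (6−12.92)²/12.92 + (5−15.23)²/15.23 + (19−15.69)²/15.69 + (18−11.08)²/11.08 = 22.0932
df = 2
p-value (upper-tail) = 0.00002
At α=0.05: p < α → reject H₀

reject H₀: yes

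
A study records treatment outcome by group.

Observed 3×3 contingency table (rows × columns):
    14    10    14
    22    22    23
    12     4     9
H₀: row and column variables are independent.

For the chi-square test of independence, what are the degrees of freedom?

df = (r−1)(c−1) = (3−1)·(3−1) = 4

degrees of freedom = 4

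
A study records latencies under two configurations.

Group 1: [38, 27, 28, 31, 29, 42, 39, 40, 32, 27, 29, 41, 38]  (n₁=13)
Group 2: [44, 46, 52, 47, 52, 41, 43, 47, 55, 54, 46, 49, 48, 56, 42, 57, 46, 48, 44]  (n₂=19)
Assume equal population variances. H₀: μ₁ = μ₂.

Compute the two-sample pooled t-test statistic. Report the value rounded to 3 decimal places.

x̄₁=33.923, s₁=5.795, n₁=13
x̄₂=48.263, s₂=4.817, n₂=19
s_p² = [12·5.795² + 18·4.817²]/30 = 27.3536
SE = √(s_p²·(1/13+1/19)) = 1.8825
t = (33.923−48.263)/1.8825 = -7.6176
df = 30

test statistic = -7.618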